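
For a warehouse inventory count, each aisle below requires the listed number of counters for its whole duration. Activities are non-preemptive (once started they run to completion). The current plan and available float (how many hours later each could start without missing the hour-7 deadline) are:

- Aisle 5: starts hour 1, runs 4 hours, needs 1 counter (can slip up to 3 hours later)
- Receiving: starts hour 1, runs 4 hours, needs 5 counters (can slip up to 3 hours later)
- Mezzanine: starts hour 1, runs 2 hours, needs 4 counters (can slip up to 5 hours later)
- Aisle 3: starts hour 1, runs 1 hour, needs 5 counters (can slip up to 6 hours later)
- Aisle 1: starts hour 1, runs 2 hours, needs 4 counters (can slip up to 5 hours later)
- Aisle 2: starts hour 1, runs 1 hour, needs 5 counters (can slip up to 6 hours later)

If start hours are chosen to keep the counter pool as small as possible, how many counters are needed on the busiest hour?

9

Early-start (Aisle 5@1, Receiving@1, Mezzanine@1, Aisle 3@1, Aisle 1@1, Aisle 2@1) gives peak 24: h1:24  h2:14  h3:6  h4:6  h5:0  h6:0  h7:0.
Shift Mezzanine→5, Aisle 3→5, Aisle 1→6, Aisle 2→7.
Schedule Aisle 5@1, Receiving@1, Mezzanine@5, Aisle 3@5, Aisle 1@6, Aisle 2@7: h1:6  h2:6  h3:6  h4:6  h5:9  h6:8  h7:9 — peak 9.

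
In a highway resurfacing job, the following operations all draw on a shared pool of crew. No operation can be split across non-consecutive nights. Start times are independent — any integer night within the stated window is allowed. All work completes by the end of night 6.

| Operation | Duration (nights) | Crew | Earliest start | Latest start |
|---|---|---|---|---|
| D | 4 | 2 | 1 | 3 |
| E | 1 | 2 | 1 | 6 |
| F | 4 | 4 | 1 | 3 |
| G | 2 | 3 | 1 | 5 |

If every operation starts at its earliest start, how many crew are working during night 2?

9

At early start, night 2 has: D, F, G.
Demand: 2 + 4 + 3 = 9.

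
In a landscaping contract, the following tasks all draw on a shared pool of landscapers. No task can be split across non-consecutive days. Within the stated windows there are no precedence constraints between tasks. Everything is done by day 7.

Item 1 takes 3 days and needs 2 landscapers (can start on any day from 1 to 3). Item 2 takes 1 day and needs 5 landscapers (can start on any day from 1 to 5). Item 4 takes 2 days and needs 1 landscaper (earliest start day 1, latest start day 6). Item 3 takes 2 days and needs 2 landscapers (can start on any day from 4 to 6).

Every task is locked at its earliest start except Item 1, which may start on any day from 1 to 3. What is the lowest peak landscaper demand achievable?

Item 1@1: d1:8  d2:3  d3:2  d4:2  d5:2  d6:0  d7:0 → peak 8
Item 1@2: d1:6  d2:3  d3:2  d4:4  d5:2  d6:0  d7:0 → peak 6
Item 1@3: d1:6  d2:1  d3:2  d4:4  d5:4  d6:0  d7:0 → peak 6
Best is Item 1@2, peak 6.

6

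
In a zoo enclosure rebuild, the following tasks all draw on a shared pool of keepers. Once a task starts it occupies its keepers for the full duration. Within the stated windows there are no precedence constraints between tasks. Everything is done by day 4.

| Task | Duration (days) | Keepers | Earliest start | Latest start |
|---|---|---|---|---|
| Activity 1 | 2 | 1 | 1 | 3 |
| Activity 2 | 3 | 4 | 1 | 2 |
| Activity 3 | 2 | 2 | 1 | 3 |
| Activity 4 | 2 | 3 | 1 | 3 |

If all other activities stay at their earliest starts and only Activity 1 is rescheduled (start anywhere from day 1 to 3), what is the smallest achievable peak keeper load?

Activity 1@1: d1:10  d2:10  d3:4  d4:0 → peak 10
Activity 1@2: d1:9  d2:10  d3:5  d4:0 → peak 10
Activity 1@3: d1:9  d2:9  d3:5  d4:1 → peak 9
Best is Activity 1@3, peak 9.

9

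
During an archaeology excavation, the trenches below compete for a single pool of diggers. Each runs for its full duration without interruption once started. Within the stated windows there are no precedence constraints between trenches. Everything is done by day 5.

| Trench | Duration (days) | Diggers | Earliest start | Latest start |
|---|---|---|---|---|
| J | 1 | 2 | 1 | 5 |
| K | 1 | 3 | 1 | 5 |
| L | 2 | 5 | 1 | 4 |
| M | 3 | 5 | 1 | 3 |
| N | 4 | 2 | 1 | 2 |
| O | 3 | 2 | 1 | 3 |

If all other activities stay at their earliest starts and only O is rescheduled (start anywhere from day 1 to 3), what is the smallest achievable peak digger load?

17

O@1: d1:19  d2:14  d3:9  d4:2  d5:0 → peak 19
O@2: d1:17  d2:14  d3:9  d4:4  d5:0 → peak 17
O@3: d1:17  d2:12  d3:9  d4:4  d5:2 → peak 17
Best is O@2, peak 17.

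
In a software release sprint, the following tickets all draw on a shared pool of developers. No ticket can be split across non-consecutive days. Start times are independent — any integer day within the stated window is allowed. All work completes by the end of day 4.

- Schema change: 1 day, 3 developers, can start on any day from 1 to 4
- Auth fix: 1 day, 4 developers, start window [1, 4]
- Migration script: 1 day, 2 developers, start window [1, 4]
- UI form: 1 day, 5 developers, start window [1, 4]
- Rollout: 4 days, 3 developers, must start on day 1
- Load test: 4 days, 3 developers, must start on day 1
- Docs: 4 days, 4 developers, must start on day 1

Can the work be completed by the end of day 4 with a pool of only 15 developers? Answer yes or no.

yes

Schedule Schema change@1, Auth fix@2, Migration script@1, UI form@3, Rollout@1, Load test@1, Docs@1: d1:15  d2:14  d3:15  d4:10 — peak 15 ≤ 15.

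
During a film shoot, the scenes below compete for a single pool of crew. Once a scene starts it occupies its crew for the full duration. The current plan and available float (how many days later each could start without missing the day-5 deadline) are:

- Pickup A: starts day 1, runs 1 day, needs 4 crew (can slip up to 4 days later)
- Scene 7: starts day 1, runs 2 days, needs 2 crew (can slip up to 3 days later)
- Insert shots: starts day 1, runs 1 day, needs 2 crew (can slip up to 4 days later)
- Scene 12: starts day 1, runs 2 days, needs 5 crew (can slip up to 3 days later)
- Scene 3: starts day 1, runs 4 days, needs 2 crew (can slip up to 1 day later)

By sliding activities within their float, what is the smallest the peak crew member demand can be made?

7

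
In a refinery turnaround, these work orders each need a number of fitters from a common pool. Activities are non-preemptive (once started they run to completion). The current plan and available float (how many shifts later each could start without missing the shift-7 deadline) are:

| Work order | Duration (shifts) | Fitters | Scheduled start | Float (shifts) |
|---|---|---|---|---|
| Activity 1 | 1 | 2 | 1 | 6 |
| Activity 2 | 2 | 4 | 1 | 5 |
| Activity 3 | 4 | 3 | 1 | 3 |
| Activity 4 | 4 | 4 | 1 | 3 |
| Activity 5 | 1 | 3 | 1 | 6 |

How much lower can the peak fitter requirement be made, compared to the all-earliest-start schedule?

Early-start peak: s1:16  s2:11  s3:7  s4:7  s5:0  s6:0  s7:0 ⇒ 16.
Leveled (Activity 1@1, Activity 2@1, Activity 3@2, Activity 4@3, Activity 5@6): s1:6  s2:7  s3:7  s4:7  s5:7  s6:7  s7:0 ⇒ 7.
Reduction 16 − 7 = 9.

9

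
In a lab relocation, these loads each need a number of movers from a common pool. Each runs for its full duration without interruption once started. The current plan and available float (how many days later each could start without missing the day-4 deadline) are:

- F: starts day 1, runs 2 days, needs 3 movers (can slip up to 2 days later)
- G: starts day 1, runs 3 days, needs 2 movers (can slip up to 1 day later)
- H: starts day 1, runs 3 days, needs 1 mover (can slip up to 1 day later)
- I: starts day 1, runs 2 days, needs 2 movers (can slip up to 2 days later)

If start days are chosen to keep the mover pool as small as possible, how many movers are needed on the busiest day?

Early-start (F@1, G@1, H@1, I@1) gives peak 8: d1:8  d2:8  d3:3  d4:0.
Shift I→3.
Schedule F@1, G@1, H@1, I@3: d1:6  d2:6  d3:5  d4:2 — peak 6.

6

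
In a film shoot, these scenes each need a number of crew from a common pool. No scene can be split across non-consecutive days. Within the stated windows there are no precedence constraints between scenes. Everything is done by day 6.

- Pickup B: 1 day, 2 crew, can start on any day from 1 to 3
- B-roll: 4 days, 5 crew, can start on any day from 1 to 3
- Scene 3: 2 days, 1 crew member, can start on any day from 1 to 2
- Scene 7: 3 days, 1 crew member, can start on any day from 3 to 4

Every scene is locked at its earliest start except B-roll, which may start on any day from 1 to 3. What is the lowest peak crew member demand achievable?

6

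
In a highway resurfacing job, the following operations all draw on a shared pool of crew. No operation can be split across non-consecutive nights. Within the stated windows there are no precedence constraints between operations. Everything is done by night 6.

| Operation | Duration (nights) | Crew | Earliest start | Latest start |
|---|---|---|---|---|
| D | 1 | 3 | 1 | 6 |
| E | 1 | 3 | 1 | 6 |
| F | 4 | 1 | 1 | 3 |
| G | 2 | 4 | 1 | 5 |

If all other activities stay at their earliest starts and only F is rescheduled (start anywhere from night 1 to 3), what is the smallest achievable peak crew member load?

F@1: n1:11  n2:5  n3:1  n4:1  n5:0  n6:0 → peak 11
F@2: n1:10  n2:5  n3:1  n4:1  n5:1  n6:0 → peak 10
F@3: n1:10  n2:4  n3:1  n4:1  n5:1  n6:1 → peak 10
Best is F@2, peak 10.

10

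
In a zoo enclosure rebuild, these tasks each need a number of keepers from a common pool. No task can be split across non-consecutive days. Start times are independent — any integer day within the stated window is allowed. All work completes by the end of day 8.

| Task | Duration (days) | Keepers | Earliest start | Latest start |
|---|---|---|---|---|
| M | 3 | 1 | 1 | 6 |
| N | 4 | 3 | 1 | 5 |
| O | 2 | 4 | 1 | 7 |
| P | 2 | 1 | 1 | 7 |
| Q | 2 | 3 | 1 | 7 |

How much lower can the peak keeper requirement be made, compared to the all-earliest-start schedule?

8

Early-start peak: d1:12  d2:12  d3:4  d4:3  d5:0  d6:0  d7:0  d8:0 ⇒ 12.
Leveled (M@1, N@1, O@5, P@7, Q@7): d1:4  d2:4  d3:4  d4:3  d5:4  d6:4  d7:4  d8:4 ⇒ 4.
Reduction 12 − 4 = 8.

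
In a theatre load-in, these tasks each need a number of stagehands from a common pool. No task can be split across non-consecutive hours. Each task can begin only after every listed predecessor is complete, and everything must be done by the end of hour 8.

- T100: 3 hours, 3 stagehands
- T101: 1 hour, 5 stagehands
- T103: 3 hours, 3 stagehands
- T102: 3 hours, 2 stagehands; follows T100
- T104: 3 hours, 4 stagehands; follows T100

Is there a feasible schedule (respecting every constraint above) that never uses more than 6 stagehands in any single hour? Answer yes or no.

Schedule T100@1, T101@4, T103@1, T102@5, T104@5: h1:6  h2:6  h3:6  h4:5  h5:6  h6:6  h7:6  h8:0 — peak 6 ≤ 6.

yes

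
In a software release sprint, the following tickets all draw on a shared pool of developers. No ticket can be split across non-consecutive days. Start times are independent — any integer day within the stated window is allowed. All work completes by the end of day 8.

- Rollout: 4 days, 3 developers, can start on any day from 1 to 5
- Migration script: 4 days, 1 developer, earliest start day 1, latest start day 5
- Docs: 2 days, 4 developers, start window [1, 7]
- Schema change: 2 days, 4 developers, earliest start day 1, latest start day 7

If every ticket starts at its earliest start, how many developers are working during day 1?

12

At early start, day 1 has: Rollout, Migration script, Docs, Schema change.
Demand: 3 + 1 + 4 + 4 = 12.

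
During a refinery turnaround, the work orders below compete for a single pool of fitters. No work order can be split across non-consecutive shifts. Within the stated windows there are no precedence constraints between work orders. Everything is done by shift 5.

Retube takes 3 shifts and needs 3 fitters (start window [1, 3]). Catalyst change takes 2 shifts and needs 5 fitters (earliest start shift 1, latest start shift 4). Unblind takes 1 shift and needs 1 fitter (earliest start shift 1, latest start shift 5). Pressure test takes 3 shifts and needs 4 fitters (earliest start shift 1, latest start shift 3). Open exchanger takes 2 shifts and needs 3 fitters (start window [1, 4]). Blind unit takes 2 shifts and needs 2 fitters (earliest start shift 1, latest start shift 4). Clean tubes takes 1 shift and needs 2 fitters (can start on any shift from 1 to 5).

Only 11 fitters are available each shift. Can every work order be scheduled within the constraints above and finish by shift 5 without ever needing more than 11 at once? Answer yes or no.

Schedule Retube@1, Catalyst change@1, Unblind@1, Pressure test@3, Open exchanger@4, Blind unit@3, Clean tubes@5: s1:9  s2:8  s3:9  s4:9  s5:9 — peak 9 ≤ 11.

yes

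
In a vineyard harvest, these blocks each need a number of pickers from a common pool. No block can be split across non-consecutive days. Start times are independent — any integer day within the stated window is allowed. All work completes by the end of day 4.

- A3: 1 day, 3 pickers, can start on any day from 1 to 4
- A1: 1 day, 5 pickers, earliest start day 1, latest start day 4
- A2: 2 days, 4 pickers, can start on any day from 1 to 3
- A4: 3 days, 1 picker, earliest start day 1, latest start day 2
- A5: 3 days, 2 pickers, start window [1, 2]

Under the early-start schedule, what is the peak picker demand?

Early-start schedule: A3@1, A1@1, A2@1, A4@1, A5@1.
Load per day: day 1: 15, day 2: 7, day 3: 3, day 4: 0.
Peak is 15.

15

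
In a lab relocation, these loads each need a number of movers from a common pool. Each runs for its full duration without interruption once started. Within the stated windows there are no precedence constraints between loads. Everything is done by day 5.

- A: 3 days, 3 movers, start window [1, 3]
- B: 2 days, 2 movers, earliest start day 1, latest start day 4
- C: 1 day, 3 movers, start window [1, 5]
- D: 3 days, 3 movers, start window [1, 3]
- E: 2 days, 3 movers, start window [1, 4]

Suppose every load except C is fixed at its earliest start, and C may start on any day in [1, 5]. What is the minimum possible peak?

C@1: d1:14  d2:11  d3:6  d4:0  d5:0 → peak 14
C@2: d1:11  d2:14  d3:6  d4:0  d5:0 → peak 14
C@3: d1:11  d2:11  d3:9  d4:0  d5:0 → peak 11
C@4: d1:11  d2:11  d3:6  d4:3  d5:0 → peak 11
C@5: d1:11  d2:11  d3:6  d4:0  d5:3 → peak 11
Best is C@3, peak 11.

11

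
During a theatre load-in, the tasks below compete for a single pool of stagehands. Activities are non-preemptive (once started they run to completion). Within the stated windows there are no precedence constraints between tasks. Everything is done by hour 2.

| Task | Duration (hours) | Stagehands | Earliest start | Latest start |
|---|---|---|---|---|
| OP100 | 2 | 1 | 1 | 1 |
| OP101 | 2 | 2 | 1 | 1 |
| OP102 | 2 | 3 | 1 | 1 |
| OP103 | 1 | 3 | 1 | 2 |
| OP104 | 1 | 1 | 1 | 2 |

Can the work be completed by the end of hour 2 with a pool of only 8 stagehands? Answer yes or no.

no

The minimum achievable peak is 9; 8 < 9, so no feasible schedule stays within the cap.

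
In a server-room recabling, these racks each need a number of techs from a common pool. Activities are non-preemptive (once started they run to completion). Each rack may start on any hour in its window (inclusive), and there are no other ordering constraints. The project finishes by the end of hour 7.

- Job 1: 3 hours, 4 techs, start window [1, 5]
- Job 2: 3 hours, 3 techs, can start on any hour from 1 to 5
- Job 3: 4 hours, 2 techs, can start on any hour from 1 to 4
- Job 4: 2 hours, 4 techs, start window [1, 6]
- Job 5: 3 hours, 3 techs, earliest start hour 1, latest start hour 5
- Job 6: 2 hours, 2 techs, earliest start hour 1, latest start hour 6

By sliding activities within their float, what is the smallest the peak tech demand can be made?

8

Early-start (Job 1@1, Job 2@1, Job 3@1, Job 4@1, Job 5@1, Job 6@1) gives peak 18: h1:18  h2:18  h3:12  h4:2  h5:0  h6:0  h7:0.
Shift Job 2→3, Job 3→4, Job 5→4, Job 6→6.
Schedule Job 1@1, Job 2@3, Job 3@4, Job 4@1, Job 5@4, Job 6@6: h1:8  h2:8  h3:7  h4:8  h5:8  h6:7  h7:4 — peak 8.
Total tech-hours = 50 over 7 hours ⇒ peak ≥ ⌈50/7⌉ = 8, so 8 is optimal.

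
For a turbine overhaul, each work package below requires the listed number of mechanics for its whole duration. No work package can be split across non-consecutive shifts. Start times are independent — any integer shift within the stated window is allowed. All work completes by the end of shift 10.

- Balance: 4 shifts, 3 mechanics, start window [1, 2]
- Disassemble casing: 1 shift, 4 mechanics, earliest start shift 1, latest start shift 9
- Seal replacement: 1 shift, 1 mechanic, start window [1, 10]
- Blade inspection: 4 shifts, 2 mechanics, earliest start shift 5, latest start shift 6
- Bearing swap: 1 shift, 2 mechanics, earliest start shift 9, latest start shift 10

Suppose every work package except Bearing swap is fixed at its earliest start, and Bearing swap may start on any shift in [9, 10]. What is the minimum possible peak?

8

Bearing swap@9: s1:8  s2:3  s3:3  s4:3  s5:2  s6:2  s7:2  s8:2  s9:2  s10:0 → peak 8
Bearing swap@10: s1:8  s2:3  s3:3  s4:3  s5:2  s6:2  s7:2  s8:2  s9:0  s10:2 → peak 8
Best is Bearing swap@9, peak 8.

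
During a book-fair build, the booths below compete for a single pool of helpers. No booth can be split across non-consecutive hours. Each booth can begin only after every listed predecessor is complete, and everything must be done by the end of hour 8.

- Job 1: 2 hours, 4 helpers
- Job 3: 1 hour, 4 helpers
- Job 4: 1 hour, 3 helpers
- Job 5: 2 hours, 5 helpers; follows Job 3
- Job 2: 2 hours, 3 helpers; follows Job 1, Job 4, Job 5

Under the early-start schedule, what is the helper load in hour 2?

At early start, hour 2 has: Job 1, Job 5.
Demand: 4 + 5 = 9.

9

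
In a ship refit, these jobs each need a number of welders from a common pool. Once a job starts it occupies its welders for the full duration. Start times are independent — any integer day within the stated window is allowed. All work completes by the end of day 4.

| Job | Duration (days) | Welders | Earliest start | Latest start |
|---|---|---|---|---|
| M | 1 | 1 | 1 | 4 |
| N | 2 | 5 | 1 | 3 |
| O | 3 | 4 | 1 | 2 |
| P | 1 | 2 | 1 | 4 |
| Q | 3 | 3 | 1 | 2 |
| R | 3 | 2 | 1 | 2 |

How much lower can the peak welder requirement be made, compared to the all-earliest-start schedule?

Early-start peak: d1:17  d2:14  d3:9  d4:0 ⇒ 17.
Leveled (M@1, N@1, O@1, P@1, Q@2, R@1): d1:14  d2:14  d3:9  d4:3 ⇒ 14.
Reduction 17 − 14 = 3.

3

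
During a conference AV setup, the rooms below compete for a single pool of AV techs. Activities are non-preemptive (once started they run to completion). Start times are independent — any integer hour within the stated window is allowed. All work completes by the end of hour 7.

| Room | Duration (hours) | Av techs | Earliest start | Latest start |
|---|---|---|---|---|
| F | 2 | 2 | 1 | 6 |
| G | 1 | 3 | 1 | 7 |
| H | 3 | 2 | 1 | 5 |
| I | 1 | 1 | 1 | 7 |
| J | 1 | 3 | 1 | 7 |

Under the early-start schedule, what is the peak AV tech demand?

Early-start schedule: F@1, G@1, H@1, I@1, J@1.
Load per hour: hour 1: 11, hour 2: 4, hour 3: 2, hour 4: 0, hour 5: 0, hour 6: 0, hour 7: 0.
Peak is 11.

11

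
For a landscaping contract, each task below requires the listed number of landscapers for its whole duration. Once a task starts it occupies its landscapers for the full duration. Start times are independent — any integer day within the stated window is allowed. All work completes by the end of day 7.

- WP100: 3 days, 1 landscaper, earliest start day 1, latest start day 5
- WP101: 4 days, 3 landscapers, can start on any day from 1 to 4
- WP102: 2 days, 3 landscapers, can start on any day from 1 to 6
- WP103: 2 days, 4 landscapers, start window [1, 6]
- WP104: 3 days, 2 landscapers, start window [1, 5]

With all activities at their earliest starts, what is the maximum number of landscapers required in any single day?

Early-start schedule: WP100@1, WP101@1, WP102@1, WP103@1, WP104@1.
Load per day: day 1: 13, day 2: 13, day 3: 6, day 4: 3, day 5: 0, day 6: 0, day 7: 0.
Peak is 13.

13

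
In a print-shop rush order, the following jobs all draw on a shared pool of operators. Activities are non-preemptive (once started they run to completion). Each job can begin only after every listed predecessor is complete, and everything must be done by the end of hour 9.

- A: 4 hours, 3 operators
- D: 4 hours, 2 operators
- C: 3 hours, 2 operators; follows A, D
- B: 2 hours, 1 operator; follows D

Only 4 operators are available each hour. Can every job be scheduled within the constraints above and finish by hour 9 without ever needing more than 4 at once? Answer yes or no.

The minimum achievable peak is 5; 4 < 5, so no feasible schedule stays within the cap.

no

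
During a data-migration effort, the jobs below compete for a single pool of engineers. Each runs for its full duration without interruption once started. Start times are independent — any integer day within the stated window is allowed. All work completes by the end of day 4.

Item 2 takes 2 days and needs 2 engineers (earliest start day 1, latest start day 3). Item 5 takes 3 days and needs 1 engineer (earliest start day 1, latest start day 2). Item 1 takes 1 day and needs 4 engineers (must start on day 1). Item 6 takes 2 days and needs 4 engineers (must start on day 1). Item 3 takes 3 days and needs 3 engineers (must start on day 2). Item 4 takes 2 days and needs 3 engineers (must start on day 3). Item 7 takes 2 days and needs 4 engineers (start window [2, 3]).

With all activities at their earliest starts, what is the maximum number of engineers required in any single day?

14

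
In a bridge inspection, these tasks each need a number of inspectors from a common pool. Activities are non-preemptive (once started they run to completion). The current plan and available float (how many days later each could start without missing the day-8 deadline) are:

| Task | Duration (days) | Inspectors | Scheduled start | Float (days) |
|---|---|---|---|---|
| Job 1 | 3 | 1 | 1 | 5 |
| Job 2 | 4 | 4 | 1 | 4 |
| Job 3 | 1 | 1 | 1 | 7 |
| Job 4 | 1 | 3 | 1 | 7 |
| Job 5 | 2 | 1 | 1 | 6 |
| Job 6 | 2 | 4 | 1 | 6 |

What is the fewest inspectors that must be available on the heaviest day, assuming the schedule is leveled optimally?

Early-start (Job 1@1, Job 2@1, Job 3@1, Job 4@1, Job 5@1, Job 6@1) gives peak 14: d1:14  d2:10  d3:5  d4:4  d5:0  d6:0  d7:0  d8:0.
Shift Job 3→4, Job 4→5, Job 5→5, Job 6→6.
Schedule Job 1@1, Job 2@1, Job 3@4, Job 4@5, Job 5@5, Job 6@6: d1:5  d2:5  d3:5  d4:5  d5:4  d6:5  d7:4  d8:0 — peak 5.
Total inspector-days = 33 over 8 days ⇒ peak ≥ ⌈33/8⌉ = 5, so 5 is optimal.

5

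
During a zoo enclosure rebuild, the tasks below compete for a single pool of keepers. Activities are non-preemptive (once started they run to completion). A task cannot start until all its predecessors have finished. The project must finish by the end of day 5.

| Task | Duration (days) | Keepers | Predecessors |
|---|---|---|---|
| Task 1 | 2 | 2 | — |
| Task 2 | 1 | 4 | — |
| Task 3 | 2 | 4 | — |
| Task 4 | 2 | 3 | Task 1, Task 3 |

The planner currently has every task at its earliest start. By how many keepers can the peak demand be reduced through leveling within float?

Early-start peak: d1:10  d2:6  d3:3  d4:3  d5:0 ⇒ 10.
Leveled (Task 1@1, Task 2@1, Task 3@2, Task 4@4): d1:6  d2:6  d3:4  d4:3  d5:3 ⇒ 6.
Reduction 10 − 6 = 4.

4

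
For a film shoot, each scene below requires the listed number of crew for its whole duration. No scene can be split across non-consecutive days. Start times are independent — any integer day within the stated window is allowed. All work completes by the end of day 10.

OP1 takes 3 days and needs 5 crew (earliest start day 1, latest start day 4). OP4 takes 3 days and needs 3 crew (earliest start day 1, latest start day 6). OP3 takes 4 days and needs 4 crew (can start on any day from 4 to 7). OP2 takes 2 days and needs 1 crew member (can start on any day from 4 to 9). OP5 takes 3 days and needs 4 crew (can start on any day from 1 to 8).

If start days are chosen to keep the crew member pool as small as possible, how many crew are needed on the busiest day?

7

Early-start (OP1@1, OP4@1, OP3@4, OP2@4, OP5@1) gives peak 12: d1:12  d2:12  d3:12  d4:5  d5:5  d6:4  d7:4  d8:0  d9:0  d10:0.
Shift OP4→4, OP2→7, OP5→8.
Schedule OP1@1, OP4@4, OP3@4, OP2@7, OP5@8: d1:5  d2:5  d3:5  d4:7  d5:7  d6:7  d7:5  d8:5  d9:4  d10:4 — peak 7.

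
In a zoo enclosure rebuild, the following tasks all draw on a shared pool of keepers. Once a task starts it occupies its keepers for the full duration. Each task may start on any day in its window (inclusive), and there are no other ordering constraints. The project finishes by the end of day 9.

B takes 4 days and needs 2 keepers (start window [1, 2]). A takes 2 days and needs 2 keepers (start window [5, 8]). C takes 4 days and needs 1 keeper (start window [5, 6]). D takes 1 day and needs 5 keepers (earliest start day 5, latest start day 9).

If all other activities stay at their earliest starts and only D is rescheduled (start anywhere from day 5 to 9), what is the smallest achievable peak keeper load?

5

D@5: d1:2  d2:2  d3:2  d4:2  d5:8  d6:3  d7:1  d8:1  d9:0 → peak 8
D@6: d1:2  d2:2  d3:2  d4:2  d5:3  d6:8  d7:1  d8:1  d9:0 → peak 8
D@7: d1:2  d2:2  d3:2  d4:2  d5:3  d6:3  d7:6  d8:1  d9:0 → peak 6
D@8: d1:2  d2:2  d3:2  d4:2  d5:3  d6:3  d7:1  d8:6  d9:0 → peak 6
D@9: d1:2  d2:2  d3:2  d4:2  d5:3  d6:3  d7:1  d8:1  d9:5 → peak 5
Best is D@9, peak 5.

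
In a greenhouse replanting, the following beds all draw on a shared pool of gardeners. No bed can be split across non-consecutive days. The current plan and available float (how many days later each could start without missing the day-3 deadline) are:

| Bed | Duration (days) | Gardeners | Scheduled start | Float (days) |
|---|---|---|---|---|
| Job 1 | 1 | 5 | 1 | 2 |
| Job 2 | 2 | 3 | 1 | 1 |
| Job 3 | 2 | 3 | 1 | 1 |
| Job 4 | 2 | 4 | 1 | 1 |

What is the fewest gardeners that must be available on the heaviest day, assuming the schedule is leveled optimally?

10

Early-start (Job 1@1, Job 2@1, Job 3@1, Job 4@1) gives peak 15: d1:15  d2:10  d3:0.
Shift Job 3→2, Job 4→2.
Schedule Job 1@1, Job 2@1, Job 3@2, Job 4@2: d1:8  d2:10  d3:7 — peak 10.
No arrangement of the 24 feasible schedules does better.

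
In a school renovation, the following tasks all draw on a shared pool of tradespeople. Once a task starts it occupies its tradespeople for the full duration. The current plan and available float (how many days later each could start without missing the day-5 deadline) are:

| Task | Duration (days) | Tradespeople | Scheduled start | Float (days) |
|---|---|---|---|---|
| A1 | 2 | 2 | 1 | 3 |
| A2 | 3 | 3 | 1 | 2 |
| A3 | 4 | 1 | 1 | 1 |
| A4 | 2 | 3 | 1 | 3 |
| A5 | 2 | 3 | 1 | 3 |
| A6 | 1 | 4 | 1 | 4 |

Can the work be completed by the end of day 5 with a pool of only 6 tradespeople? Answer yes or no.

no

Total tradesperson-days = 33; over 5 days the average is 33/5 > 6, so some day must exceed 6.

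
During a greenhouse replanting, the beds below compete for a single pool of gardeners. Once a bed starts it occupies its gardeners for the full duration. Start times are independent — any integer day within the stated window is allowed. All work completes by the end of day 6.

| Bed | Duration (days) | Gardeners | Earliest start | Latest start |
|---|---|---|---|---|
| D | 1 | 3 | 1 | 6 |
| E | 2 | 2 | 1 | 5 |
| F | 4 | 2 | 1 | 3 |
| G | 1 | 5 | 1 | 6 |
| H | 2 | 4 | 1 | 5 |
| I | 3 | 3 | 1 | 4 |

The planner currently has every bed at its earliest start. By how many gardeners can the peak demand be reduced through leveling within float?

Early-start peak: d1:19  d2:11  d3:5  d4:2  d5:0  d6:0 ⇒ 19.
Leveled (D@1, E@1, F@1, G@3, H@5, I@4): d1:7  d2:4  d3:7  d4:5  d5:7  d6:7 ⇒ 7.
Reduction 19 − 7 = 12.

12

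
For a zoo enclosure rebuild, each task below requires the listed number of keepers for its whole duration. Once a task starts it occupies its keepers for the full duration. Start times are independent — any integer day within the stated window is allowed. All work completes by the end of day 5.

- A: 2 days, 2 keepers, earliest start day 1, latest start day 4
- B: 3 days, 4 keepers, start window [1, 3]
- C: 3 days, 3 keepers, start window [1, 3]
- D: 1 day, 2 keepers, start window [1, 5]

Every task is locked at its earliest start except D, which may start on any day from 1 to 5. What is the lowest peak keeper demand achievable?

D@1: d1:11  d2:9  d3:7  d4:0  d5:0 → peak 11
D@2: d1:9  d2:11  d3:7  d4:0  d5:0 → peak 11
D@3: d1:9  d2:9  d3:9  d4:0  d5:0 → peak 9
D@4: d1:9  d2:9  d3:7  d4:2  d5:0 → peak 9
D@5: d1:9  d2:9  d3:7  d4:0  d5:2 → peak 9
Best is D@3, peak 9.

9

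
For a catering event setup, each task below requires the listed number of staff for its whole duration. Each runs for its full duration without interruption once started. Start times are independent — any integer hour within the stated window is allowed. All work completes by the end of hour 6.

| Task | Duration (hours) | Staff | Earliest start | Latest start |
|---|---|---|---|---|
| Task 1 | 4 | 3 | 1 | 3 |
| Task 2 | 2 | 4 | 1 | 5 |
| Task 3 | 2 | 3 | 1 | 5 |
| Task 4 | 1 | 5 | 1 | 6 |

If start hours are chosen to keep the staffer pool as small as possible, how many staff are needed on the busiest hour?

7

Early-start (Task 1@1, Task 2@1, Task 3@1, Task 4@1) gives peak 15: h1:15  h2:10  h3:3  h4:3  h5:0  h6:0.
Shift Task 3→3, Task 4→5.
Schedule Task 1@1, Task 2@1, Task 3@3, Task 4@5: h1:7  h2:7  h3:6  h4:6  h5:5  h6:0 — peak 7.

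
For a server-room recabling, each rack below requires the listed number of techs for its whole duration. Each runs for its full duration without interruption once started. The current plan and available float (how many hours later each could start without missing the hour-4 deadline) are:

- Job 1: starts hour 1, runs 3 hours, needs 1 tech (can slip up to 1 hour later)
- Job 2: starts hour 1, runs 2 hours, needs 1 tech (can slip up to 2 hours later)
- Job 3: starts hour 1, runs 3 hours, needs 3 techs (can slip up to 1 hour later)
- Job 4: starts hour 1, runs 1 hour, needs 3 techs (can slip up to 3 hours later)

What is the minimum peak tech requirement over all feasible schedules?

5

Early-start (Job 1@1, Job 2@1, Job 3@1, Job 4@1) gives peak 8: h1:8  h2:5  h3:4  h4:0.
Shift Job 4→4.
Schedule Job 1@1, Job 2@1, Job 3@1, Job 4@4: h1:5  h2:5  h3:4  h4:3 — peak 5.
Total tech-hours = 17 over 4 hours ⇒ peak ≥ ⌈17/4⌉ = 5, so 5 is optimal.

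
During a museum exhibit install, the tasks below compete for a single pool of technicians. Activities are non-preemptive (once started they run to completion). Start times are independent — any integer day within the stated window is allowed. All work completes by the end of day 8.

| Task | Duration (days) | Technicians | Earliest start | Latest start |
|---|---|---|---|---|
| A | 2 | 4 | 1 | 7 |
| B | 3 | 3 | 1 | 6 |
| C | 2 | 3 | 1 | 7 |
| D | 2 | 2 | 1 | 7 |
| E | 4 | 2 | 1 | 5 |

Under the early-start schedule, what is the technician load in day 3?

5

At early start, day 3 has: B, E.
Demand: 3 + 2 = 5.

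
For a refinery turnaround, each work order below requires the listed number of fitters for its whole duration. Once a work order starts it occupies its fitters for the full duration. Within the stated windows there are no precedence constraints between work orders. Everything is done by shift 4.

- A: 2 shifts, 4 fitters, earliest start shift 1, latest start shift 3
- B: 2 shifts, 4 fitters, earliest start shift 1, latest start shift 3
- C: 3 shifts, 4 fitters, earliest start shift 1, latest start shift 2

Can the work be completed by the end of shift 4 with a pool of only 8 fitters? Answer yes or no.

Schedule A@1, B@3, C@1: s1:8  s2:8  s3:8  s4:4 — peak 8 ≤ 8.

yes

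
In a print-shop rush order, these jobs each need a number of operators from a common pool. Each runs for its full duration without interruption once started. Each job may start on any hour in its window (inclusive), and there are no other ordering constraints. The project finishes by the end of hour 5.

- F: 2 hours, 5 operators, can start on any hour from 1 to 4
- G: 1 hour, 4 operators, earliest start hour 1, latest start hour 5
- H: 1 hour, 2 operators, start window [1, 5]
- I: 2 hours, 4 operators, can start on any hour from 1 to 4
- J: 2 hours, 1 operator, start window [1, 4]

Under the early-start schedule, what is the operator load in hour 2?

10

At early start, hour 2 has: F, I, J.
Demand: 5 + 4 + 1 = 10.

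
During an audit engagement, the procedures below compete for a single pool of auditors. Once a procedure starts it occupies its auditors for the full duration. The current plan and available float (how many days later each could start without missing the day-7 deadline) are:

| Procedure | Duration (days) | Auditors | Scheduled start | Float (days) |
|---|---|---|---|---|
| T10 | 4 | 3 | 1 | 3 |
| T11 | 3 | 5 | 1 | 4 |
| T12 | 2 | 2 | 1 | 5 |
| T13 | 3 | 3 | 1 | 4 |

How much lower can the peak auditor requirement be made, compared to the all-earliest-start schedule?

6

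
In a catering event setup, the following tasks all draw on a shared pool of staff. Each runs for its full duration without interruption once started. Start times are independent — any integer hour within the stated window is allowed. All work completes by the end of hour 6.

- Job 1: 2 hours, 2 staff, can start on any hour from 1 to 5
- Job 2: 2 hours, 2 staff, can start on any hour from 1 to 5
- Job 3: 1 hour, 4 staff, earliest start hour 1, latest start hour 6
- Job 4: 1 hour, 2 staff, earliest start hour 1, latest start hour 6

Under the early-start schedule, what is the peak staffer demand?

10

Early-start schedule: Job 1@1, Job 2@1, Job 3@1, Job 4@1.
Load per hour: hour 1: 10, hour 2: 4, hour 3: 0, hour 4: 0, hour 5: 0, hour 6: 0.
Peak is 10.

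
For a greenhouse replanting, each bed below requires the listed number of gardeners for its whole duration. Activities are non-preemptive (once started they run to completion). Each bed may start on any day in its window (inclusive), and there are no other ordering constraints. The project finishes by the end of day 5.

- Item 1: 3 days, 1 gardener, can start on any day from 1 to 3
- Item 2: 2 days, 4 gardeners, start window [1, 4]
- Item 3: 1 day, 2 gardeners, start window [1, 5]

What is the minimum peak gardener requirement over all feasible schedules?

Early-start (Item 1@1, Item 2@1, Item 3@1) gives peak 7: d1:7  d2:5  d3:1  d4:0  d5:0.
Shift Item 2→4.
Schedule Item 1@1, Item 2@4, Item 3@1: d1:3  d2:1  d3:1  d4:4  d5:4 — peak 4.

4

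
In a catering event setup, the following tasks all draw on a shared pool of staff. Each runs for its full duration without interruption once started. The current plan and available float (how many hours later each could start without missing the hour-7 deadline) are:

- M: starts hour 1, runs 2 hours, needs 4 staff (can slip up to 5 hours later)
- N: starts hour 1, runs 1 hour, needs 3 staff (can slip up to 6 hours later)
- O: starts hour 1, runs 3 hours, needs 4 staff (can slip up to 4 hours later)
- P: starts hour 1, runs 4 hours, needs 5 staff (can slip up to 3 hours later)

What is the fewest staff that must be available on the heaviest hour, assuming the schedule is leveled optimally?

8

Early-start (M@1, N@1, O@1, P@1) gives peak 16: h1:16  h2:13  h3:9  h4:5  h5:0  h6:0  h7:0.
Shift N→3, P→4.
Schedule M@1, N@3, O@1, P@4: h1:8  h2:8  h3:7  h4:5  h5:5  h6:5  h7:5 — peak 8.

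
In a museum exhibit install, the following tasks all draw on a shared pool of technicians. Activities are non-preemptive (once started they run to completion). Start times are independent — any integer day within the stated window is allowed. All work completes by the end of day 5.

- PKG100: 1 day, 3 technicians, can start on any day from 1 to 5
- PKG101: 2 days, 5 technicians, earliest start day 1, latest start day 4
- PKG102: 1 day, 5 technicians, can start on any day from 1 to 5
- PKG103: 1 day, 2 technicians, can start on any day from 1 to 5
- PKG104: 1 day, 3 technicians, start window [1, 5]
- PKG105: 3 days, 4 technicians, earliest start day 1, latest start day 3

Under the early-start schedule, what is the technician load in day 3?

4

At early start, day 3 has: PKG105.
Demand: 4 = 4.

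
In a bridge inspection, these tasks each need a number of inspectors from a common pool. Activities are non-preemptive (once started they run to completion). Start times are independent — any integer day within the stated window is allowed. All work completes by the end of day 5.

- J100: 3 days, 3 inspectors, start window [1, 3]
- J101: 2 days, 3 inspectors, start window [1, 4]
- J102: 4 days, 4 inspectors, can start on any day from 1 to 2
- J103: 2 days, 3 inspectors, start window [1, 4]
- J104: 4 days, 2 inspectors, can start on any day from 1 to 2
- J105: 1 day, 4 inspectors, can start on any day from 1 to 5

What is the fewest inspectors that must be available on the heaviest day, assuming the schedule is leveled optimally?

12

Early-start (J100@1, J101@1, J102@1, J103@1, J104@1, J105@1) gives peak 19: d1:19  d2:15  d3:9  d4:6  d5:0.
Shift J103→3, J105→5.
Schedule J100@1, J101@1, J102@1, J103@3, J104@1, J105@5: d1:12  d2:12  d3:12  d4:9  d5:4 — peak 12.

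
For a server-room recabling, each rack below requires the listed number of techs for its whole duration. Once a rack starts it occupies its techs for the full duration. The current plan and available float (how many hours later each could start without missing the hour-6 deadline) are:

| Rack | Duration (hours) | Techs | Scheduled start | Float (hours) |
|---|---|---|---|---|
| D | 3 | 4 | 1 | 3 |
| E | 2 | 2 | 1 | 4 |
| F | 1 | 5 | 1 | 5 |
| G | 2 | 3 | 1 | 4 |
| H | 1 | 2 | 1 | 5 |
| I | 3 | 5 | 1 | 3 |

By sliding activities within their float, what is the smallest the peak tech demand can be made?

9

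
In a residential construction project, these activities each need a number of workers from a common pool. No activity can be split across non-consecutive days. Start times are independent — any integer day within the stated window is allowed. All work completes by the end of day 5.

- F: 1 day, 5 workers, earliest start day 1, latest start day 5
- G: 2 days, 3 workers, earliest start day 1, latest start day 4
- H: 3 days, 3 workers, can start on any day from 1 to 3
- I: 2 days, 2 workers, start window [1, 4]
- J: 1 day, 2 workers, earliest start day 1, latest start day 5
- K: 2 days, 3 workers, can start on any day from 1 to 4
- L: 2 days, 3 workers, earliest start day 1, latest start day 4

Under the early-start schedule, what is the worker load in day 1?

At early start, day 1 has: F, G, H, I, J, K, L.
Demand: 5 + 3 + 3 + 2 + 2 + 3 + 3 = 21.

21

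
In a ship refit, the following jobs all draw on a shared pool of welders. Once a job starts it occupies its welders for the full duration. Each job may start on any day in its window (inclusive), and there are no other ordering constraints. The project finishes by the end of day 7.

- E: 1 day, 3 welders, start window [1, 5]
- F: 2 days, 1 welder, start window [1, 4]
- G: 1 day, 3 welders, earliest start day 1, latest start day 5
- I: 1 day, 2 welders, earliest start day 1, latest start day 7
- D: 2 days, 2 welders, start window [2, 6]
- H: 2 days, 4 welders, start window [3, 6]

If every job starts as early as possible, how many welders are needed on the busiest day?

Early-start schedule: E@1, F@1, G@1, I@1, D@2, H@3.
Load per day: day 1: 9, day 2: 3, day 3: 6, day 4: 4, day 5: 0, day 6: 0, day 7: 0.
Peak is 9.

9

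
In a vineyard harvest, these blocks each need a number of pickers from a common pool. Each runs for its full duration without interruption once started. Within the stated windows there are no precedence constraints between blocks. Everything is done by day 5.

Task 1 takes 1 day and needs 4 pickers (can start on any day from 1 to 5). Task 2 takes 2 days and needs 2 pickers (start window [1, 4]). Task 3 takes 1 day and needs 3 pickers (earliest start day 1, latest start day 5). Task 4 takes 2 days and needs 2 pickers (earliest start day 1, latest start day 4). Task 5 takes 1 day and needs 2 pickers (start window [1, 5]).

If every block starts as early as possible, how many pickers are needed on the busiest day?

13

Early-start schedule: Task 1@1, Task 2@1, Task 3@1, Task 4@1, Task 5@1.
Load per day: day 1: 13, day 2: 4, day 3: 0, day 4: 0, day 5: 0.
Peak is 13.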